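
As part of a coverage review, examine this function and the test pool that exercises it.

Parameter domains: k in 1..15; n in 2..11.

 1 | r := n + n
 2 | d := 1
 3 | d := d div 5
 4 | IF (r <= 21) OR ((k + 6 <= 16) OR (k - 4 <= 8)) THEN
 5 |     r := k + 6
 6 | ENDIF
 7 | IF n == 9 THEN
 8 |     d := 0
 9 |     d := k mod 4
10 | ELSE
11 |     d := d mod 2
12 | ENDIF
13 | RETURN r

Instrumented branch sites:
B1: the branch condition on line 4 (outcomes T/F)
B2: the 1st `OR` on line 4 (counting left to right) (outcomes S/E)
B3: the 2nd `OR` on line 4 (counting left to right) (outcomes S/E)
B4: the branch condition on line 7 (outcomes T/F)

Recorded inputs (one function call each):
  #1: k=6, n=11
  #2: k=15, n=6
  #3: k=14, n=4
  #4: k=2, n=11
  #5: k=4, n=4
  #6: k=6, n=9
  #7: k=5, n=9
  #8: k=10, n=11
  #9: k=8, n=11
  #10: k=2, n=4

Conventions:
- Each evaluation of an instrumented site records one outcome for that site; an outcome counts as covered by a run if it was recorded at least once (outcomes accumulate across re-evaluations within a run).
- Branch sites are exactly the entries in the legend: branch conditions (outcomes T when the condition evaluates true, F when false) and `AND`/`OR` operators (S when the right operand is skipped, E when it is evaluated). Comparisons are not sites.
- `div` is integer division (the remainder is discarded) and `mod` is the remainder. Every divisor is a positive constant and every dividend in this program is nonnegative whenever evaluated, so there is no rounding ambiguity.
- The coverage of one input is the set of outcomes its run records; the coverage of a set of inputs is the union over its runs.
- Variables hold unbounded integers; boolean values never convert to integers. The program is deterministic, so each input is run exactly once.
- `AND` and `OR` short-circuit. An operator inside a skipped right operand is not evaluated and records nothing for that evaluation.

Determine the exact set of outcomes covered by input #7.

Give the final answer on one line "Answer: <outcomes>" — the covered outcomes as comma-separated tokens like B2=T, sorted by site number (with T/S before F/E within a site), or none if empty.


Event log for input #7 (k=5, n=9):
  B2->S, B1->T, B4->T
as a set, this run covers: B1=T, B2=S, B4=T
Answer: B1=T, B2=S, B4=T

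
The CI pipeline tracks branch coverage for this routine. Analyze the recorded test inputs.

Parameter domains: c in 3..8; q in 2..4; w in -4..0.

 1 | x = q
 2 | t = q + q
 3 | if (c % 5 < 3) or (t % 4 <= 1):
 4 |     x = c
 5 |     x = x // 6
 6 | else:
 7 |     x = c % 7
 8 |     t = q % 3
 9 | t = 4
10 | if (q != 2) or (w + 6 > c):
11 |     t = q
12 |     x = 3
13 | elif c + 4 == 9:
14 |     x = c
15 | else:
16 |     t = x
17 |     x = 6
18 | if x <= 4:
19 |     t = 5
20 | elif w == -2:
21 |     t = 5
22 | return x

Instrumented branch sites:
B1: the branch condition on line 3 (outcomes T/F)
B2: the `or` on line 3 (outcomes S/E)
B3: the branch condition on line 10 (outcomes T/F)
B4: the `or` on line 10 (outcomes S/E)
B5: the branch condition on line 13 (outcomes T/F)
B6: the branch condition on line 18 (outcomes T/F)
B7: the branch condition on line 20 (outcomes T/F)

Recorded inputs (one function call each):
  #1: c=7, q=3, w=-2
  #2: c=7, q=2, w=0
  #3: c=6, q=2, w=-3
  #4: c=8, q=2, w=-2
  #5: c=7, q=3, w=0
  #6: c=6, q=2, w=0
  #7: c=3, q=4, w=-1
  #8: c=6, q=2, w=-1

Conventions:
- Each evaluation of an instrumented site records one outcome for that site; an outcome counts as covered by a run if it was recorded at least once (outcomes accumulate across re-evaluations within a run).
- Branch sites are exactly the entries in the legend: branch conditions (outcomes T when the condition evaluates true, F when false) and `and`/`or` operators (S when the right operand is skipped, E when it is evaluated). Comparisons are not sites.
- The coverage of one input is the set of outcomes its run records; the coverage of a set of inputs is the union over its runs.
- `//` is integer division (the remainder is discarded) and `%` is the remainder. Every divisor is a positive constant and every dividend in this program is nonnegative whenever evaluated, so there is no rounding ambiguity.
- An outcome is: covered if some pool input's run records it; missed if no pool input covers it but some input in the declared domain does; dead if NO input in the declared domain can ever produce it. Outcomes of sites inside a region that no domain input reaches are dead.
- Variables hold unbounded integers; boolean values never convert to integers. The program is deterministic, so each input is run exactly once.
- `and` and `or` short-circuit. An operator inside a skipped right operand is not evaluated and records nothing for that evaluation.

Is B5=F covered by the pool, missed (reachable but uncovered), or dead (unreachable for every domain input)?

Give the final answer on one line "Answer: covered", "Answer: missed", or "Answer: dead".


B5=F is recorded by pool input(s) 2, 3, 4, 6, 8 -> covered
Answer: covered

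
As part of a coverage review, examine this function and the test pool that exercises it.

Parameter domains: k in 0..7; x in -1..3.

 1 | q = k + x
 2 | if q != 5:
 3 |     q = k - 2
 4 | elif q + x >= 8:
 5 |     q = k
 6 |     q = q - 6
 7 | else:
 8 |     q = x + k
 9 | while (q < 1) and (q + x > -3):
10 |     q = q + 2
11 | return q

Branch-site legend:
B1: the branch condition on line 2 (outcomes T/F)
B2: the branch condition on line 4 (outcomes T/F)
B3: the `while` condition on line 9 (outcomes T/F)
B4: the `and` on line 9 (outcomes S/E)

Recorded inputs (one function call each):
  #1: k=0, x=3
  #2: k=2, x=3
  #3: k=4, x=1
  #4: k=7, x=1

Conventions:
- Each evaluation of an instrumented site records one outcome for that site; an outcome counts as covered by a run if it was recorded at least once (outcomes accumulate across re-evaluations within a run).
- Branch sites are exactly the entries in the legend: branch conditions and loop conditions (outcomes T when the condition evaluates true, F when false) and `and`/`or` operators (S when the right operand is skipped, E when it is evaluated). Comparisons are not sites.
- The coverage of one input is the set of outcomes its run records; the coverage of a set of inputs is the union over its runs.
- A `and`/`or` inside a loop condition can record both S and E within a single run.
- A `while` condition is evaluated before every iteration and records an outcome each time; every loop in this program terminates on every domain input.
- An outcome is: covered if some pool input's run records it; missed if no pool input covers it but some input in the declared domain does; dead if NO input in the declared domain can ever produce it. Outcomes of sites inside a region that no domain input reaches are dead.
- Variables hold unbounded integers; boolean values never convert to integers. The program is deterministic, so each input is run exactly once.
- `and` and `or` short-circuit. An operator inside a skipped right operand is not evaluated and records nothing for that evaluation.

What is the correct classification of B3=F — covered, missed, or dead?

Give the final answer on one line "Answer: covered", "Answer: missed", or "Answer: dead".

B3=F is recorded by pool input(s) 1, 2, 3, 4 -> covered

Answer: covered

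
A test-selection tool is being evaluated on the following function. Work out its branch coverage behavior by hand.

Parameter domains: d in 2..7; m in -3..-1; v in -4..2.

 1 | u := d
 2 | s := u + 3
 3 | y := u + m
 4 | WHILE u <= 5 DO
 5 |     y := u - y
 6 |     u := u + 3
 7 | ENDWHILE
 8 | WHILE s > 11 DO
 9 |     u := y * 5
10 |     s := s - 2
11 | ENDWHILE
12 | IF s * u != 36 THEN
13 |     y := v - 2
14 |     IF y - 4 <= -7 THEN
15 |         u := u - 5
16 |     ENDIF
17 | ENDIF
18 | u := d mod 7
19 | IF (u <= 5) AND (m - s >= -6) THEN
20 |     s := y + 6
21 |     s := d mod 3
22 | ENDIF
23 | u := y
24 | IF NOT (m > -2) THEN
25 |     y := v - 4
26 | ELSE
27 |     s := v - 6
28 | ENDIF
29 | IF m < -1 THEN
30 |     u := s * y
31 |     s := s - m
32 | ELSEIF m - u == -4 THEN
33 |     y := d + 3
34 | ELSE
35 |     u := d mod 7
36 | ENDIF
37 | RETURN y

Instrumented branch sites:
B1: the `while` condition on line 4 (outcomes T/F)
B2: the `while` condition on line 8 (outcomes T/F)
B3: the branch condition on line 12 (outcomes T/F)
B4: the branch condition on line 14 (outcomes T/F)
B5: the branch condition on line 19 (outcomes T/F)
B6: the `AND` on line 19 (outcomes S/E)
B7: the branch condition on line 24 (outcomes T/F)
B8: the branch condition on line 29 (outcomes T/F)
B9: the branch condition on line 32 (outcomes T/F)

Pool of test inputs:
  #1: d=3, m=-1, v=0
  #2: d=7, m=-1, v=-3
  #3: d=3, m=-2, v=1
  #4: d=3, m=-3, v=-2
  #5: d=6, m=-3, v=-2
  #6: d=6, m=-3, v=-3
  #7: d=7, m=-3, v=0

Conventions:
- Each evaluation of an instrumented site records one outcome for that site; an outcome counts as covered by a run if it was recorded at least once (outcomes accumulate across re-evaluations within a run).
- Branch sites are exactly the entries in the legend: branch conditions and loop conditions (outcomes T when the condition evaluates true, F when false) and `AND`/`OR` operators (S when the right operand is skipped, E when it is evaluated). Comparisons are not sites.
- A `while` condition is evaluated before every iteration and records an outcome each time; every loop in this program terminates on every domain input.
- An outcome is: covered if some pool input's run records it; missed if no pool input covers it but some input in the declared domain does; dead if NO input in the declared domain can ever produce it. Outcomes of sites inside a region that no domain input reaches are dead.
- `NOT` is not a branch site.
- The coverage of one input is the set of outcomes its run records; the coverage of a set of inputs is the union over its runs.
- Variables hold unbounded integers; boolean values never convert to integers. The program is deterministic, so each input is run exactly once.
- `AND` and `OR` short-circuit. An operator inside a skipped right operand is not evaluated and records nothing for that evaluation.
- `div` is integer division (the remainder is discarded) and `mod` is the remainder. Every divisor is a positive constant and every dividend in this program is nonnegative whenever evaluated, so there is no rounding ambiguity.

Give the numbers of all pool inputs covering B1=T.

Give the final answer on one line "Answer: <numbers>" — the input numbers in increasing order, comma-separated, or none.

input #1 (d=3, m=-1, v=0): hits B1=T
input #2 (d=7, m=-1, v=-3): never hits B1=T
input #3 (d=3, m=-2, v=1): hits B1=T
input #4 (d=3, m=-3, v=-2): hits B1=T
input #5 (d=6, m=-3, v=-2): never hits B1=T
input #6 (d=6, m=-3, v=-3): never hits B1=T
input #7 (d=7, m=-3, v=0): never hits B1=T

Answer: 1, 3, 4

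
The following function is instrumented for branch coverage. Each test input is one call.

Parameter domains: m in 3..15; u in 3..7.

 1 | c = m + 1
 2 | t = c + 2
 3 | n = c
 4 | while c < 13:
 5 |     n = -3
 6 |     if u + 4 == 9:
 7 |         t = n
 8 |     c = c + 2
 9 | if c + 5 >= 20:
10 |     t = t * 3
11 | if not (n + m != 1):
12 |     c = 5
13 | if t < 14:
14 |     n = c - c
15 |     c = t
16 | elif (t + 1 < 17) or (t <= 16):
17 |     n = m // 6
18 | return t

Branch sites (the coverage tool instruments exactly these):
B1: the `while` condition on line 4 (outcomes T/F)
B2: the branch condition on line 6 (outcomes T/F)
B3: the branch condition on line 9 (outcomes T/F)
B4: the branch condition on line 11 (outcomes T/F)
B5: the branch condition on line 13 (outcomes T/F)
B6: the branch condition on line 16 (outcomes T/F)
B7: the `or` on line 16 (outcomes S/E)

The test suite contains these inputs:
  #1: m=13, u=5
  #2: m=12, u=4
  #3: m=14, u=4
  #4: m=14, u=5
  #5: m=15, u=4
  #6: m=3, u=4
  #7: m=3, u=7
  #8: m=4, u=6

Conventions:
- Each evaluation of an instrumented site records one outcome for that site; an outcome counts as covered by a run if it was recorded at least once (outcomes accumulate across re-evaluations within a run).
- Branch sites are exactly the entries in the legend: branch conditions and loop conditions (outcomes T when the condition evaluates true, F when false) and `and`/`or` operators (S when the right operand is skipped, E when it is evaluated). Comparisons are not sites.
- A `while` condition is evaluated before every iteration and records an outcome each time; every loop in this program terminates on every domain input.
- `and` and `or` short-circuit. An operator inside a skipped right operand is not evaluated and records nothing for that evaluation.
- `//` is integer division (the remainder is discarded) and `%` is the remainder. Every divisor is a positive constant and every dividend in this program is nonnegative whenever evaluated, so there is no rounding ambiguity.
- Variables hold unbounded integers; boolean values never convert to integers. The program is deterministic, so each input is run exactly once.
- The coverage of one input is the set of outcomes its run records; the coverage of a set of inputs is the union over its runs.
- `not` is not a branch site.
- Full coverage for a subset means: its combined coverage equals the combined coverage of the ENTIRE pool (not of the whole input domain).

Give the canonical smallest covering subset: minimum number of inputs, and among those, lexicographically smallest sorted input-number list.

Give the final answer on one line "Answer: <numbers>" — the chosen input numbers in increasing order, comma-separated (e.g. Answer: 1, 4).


#1 (m=13, u=5) -> B1->F, B3->F, B4->F, B5->F, B7->E, B6->T; covered: B1=F, B3=F, B4=F, B5=F, B6=T, B7=E
#2 (m=12, u=4) -> B1->F, B3->F, B4->F, B5->F, B7->S, B6->T; covered: B1=F, B3=F, B4=F, B5=F, B6=T, B7=S
#3 (m=14, u=4) -> B1->F, B3->T, B4->F, B5->F, B7->E, B6->F; covered: B1=F, B3=T, B4=F, B5=F, B6=F, B7=E
#4 (m=14, u=5) -> B1->F, B3->T, B4->F, B5->F, B7->E, B6->F; covered: B1=F, B3=T, B4=F, B5=F, B6=F, B7=E
#5 (m=15, u=4) -> B1->F, B3->T, B4->F, B5->F, B7->E, B6->F; covered: B1=F, B3=T, B4=F, B5=F, B6=F, B7=E
#6 (m=3, u=4) -> B1->T, B2->F, B1->T, B2->F, B1->T, B2->F, B1->T, B2->F, B1->T, B2->F, B1->F, B3->F, B4->F, B5->T; covered: B1=T, B1=F, B2=F, B3=F, B4=F, B5=T
#7 (m=3, u=7) -> B1->T, B2->F, B1->T, B2->F, B1->T, B2->F, B1->T, B2->F, B1->T, B2->F, B1->F, B3->F, B4->F, B5->T; covered: B1=T, B1=F, B2=F, B3=F, B4=F, B5=T
#8 (m=4, u=6) -> B1->T, B2->F, B1->T, B2->F, B1->T, B2->F, B1->T, B2->F, B1->F, B3->F, B4->T, B5->T; covered: B1=T, B1=F, B2=F, B3=F, B4=T, B5=T
union over all inputs: B1=T, B1=F, B2=F, B3=T, B3=F, B4=T, B4=F, B5=T, B5=F, B6=T, B6=F, B7=S, B7=E (13 outcomes)
no size-1 subset reaches all 13 outcomes (best union: 6/13)
no size-2 subset reaches all 13 outcomes (best union: 11/13)
at size 3, {2, 3, 8} reaches all 13 outcomes; every lexicographically earlier size-3 subset fails
Answer: 2, 3, 8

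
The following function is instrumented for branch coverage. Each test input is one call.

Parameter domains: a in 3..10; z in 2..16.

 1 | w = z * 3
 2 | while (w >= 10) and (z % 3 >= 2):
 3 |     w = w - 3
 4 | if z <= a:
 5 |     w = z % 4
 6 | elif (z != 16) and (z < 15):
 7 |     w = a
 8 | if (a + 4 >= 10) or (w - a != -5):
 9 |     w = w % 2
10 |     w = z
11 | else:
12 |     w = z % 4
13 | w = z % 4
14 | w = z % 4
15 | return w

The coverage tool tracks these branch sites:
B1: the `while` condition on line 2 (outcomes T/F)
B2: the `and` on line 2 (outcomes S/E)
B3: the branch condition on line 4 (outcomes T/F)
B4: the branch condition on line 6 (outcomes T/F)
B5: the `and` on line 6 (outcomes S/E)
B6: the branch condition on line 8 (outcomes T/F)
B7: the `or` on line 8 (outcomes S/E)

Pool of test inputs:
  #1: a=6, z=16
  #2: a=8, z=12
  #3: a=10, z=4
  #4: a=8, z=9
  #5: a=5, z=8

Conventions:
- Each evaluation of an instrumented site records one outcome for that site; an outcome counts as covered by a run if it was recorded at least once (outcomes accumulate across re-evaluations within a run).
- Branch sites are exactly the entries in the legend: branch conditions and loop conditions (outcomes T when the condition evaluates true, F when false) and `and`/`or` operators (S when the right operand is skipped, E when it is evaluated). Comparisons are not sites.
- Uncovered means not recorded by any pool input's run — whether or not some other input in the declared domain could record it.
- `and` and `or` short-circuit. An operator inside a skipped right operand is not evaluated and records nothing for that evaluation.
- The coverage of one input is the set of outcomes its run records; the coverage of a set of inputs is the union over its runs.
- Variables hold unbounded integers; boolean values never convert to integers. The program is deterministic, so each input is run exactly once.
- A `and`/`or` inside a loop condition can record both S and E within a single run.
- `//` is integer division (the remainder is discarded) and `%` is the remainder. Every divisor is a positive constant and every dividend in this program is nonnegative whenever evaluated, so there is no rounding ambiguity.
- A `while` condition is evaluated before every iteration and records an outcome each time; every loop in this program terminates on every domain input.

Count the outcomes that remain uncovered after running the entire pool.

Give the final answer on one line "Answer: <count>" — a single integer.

run #1 (a=6, z=16) runs B2->E, B1->F, B3->F, B5->S, B4->F, B7->S, B6->T; records B1=F, B2=E, B3=F, B4=F, B5=S, B6=T, B7=S
run #2 (a=8, z=12) runs B2->E, B1->F, B3->F, B5->E, B4->T, B7->S, B6->T; records B1=F, B2=E, B3=F, B4=T, B5=E, B6=T, B7=S
run #3 (a=10, z=4) runs B2->E, B1->F, B3->T, B7->S, B6->T; records B1=F, B2=E, B3=T, B6=T, B7=S
run #4 (a=8, z=9) runs B2->E, B1->F, B3->F, B5->E, B4->T, B7->S, B6->T; records B1=F, B2=E, B3=F, B4=T, B5=E, B6=T, B7=S
run #5 (a=5, z=8) runs B2->E, B1->T, B2->E, B1->T, B2->E, B1->T, B2->E, B1->T, B2->E, B1->T, B2->S, B1->F, B3->F, B5->E, ...; records B1=T, B1=F, B2=S, B2=E, B3=F, B4=T, B5=E, B6=T, B7=E
union over the pool: B1=T, B1=F, B2=S, B2=E, B3=T, B3=F, B4=T, B4=F, B5=S, B5=E, B6=T, B7=S, B7=E
uncovered (1 of 14): B6=F

Answer: 1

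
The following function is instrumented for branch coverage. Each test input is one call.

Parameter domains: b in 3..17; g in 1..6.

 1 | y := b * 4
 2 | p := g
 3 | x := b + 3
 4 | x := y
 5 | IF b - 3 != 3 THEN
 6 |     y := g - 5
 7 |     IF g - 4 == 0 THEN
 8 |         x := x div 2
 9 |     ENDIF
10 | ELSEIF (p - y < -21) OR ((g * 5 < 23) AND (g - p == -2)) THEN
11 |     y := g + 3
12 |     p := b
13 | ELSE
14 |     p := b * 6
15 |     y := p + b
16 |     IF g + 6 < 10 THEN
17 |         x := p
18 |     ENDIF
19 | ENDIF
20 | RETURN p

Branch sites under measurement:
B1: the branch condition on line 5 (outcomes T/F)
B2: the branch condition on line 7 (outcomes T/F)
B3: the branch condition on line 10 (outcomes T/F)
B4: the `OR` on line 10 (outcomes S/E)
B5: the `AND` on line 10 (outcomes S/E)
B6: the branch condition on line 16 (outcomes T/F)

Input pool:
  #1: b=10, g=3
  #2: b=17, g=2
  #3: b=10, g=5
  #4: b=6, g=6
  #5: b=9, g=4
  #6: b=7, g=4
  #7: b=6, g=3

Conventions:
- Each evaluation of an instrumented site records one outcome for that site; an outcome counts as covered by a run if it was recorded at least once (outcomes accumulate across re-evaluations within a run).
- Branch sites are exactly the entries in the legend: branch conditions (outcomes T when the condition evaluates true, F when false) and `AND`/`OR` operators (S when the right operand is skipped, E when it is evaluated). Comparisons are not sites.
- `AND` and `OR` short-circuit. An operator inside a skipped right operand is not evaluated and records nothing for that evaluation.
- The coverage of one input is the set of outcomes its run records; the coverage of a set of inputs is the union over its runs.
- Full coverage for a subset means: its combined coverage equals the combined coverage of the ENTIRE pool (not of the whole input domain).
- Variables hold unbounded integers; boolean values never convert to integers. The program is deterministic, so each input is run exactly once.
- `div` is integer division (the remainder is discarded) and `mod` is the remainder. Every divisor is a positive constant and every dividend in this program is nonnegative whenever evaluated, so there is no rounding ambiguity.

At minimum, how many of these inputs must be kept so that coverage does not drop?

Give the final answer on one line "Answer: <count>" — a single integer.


input #1 (b=10, g=3): events B1->T, B2->F; covers B1=T, B2=F
input #2 (b=17, g=2): events B1->T, B2->F; covers B1=T, B2=F
input #3 (b=10, g=5): events B1->T, B2->F; covers B1=T, B2=F
input #4 (b=6, g=6): events B1->F, B4->E, B5->S, B3->F, B6->F; covers B1=F, B3=F, B4=E, B5=S, B6=F
input #5 (b=9, g=4): events B1->T, B2->T; covers B1=T, B2=T
input #6 (b=7, g=4): events B1->T, B2->T; covers B1=T, B2=T
input #7 (b=6, g=3): events B1->F, B4->E, B5->E, B3->F, B6->T; covers B1=F, B3=F, B4=E, B5=E, B6=T
the full pool covers 10 outcomes: B1=T, B1=F, B2=T, B2=F, B3=F, B4=E, B5=S, B5=E, B6=T, B6=F
every size-1 subset falls short of the 10 outcomes (best: 5/10)
every size-2 subset falls short of the 10 outcomes (best: 7/10)
every size-3 subset falls short of the 10 outcomes (best: 9/10)
at size 4, {1, 4, 5, 7} reaches all 10 outcomes; every lexicographically earlier size-4 subset fails
Answer: 4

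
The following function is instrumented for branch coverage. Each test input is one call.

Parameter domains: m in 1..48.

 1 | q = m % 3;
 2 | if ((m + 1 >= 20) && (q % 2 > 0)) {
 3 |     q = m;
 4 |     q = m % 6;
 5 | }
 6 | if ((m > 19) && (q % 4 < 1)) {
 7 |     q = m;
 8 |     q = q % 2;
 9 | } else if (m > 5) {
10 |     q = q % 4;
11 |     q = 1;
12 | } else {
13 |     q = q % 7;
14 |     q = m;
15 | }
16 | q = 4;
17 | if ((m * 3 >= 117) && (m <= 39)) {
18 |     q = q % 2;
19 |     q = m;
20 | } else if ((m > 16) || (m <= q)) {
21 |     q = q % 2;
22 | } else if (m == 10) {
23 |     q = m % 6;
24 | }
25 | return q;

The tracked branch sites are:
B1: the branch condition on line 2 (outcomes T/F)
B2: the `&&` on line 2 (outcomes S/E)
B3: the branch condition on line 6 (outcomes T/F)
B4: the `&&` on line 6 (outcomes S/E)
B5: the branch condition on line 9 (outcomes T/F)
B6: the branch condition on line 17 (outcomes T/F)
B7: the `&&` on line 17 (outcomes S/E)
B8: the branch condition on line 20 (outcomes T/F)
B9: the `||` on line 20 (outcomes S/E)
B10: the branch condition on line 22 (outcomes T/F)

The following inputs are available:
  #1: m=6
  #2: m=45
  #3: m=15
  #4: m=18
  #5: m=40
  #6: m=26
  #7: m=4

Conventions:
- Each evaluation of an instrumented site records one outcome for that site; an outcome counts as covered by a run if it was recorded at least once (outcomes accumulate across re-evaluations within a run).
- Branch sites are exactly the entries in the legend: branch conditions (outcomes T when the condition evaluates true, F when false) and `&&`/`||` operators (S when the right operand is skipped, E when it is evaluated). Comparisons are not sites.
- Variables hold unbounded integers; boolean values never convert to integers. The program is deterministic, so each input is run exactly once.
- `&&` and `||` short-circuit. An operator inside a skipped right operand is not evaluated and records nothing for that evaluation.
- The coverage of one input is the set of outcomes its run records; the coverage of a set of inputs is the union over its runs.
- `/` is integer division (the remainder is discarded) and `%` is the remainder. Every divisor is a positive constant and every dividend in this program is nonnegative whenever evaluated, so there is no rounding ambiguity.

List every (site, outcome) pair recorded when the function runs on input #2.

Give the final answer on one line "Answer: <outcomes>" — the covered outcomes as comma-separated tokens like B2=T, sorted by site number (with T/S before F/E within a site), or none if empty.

Simulating input #2 (m=45) step by step:
  B2->E, B1->F, B4->E, B3->T, B7->E, B6->F, B9->S, B8->T
as a set, this run covers: B1=F, B2=E, B3=T, B4=E, B6=F, B7=E, B8=T, B9=S

Answer: B1=F, B2=E, B3=T, B4=E, B6=F, B7=E, B8=T, B9=S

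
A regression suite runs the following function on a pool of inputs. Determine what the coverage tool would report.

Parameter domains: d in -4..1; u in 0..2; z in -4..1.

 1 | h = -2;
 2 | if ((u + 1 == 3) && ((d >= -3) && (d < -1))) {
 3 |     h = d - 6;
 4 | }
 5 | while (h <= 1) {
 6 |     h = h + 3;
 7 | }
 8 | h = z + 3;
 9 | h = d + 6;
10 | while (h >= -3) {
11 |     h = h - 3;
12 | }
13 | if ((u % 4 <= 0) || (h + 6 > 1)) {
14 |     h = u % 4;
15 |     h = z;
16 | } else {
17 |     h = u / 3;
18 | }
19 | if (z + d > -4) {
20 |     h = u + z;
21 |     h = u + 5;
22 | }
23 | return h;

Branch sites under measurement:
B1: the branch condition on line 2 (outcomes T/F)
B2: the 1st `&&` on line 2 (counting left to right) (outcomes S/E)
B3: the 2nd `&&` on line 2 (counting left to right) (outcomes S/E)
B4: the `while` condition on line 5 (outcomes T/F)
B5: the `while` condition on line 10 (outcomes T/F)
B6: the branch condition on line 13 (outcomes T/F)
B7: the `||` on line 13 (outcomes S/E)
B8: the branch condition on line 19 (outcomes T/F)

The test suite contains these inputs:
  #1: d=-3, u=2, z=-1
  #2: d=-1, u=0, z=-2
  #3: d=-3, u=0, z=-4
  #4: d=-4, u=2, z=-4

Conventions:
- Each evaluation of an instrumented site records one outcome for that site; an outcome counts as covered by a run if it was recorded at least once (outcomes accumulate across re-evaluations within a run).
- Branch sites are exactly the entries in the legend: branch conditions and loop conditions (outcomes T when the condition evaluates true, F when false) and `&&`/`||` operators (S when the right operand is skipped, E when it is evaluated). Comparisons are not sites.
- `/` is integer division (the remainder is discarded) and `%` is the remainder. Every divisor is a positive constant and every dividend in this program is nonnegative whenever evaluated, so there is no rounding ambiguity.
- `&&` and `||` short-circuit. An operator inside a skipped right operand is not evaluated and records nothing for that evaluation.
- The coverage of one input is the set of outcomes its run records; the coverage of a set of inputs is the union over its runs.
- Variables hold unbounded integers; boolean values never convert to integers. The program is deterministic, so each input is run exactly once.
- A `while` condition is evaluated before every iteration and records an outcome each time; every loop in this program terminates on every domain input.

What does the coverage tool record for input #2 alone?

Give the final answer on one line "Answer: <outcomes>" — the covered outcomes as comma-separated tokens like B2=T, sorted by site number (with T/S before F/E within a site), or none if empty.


Event log for input #2 (d=-1, u=0, z=-2):
  B2->S, B1->F, B4->T, B4->T, B4->F, B5->T, B5->T, B5->T, B5->F, B7->S
  B6->T, B8->T
distinct outcomes covered: B1=F, B2=S, B4=T, B4=F, B5=T, B5=F, B6=T, B7=S, B8=T
Answer: B1=F, B2=S, B4=T, B4=F, B5=T, B5=F, B6=T, B7=S, B8=T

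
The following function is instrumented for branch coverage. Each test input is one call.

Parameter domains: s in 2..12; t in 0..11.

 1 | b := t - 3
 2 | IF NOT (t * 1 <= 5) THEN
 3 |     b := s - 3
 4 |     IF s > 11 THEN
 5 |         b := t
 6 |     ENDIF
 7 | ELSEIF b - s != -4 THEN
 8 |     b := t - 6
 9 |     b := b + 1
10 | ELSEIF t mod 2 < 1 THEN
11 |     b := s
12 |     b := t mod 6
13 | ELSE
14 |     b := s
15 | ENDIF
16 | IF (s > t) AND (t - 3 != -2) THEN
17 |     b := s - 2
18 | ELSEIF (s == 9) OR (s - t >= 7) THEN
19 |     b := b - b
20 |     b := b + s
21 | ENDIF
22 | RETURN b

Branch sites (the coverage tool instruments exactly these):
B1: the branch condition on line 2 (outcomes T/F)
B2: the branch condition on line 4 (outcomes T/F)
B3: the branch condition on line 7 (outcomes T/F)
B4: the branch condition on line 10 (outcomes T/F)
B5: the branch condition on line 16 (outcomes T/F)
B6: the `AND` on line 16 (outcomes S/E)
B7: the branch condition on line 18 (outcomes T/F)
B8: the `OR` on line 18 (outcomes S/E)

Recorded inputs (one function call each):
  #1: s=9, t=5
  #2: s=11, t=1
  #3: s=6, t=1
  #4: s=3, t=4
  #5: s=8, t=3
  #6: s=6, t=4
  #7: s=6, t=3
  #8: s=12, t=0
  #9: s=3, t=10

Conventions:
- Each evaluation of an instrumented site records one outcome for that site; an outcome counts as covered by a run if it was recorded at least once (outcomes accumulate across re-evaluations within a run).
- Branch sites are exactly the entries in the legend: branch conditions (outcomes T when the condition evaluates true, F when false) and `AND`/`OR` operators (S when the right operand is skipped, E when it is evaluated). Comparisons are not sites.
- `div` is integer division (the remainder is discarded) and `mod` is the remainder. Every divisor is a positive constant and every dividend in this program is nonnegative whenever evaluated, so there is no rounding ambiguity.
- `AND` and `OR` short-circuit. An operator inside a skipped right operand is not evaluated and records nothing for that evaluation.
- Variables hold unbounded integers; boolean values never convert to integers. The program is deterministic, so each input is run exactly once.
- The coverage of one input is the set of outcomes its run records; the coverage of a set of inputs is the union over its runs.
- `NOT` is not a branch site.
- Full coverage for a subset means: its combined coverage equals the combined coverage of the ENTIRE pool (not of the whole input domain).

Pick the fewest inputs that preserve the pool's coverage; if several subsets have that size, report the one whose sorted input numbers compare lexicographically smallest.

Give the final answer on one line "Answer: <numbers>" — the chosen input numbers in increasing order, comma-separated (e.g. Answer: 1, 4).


#1 (s=9, t=5) -> B1->F, B3->T, B6->E, B5->T; covered: B1=F, B3=T, B5=T, B6=E
#2 (s=11, t=1) -> B1->F, B3->T, B6->E, B5->F, B8->E, B7->T; covered: B1=F, B3=T, B5=F, B6=E, B7=T, B8=E
#3 (s=6, t=1) -> B1->F, B3->T, B6->E, B5->F, B8->E, B7->F; covered: B1=F, B3=T, B5=F, B6=E, B7=F, B8=E
#4 (s=3, t=4) -> B1->F, B3->T, B6->S, B5->F, B8->E, B7->F; covered: B1=F, B3=T, B5=F, B6=S, B7=F, B8=E
#5 (s=8, t=3) -> B1->F, B3->T, B6->E, B5->T; covered: B1=F, B3=T, B5=T, B6=E
#6 (s=6, t=4) -> B1->F, B3->T, B6->E, B5->T; covered: B1=F, B3=T, B5=T, B6=E
#7 (s=6, t=3) -> B1->F, B3->T, B6->E, B5->T; covered: B1=F, B3=T, B5=T, B6=E
#8 (s=12, t=0) -> B1->F, B3->T, B6->E, B5->T; covered: B1=F, B3=T, B5=T, B6=E
#9 (s=3, t=10) -> B1->T, B2->F, B6->S, B5->F, B8->E, B7->F; covered: B1=T, B2=F, B5=F, B6=S, B7=F, B8=E
pool-wide coverage (11 outcomes): B1=T, B1=F, B2=F, B3=T, B5=T, B5=F, B6=S, B6=E, B7=T, B7=F, B8=E
no size-1 subset reaches all 11 outcomes (best union: 6/11)
no size-2 subset reaches all 11 outcomes (best union: 10/11)
size 3: inputs {1, 2, 9} cover all 11 outcomes, and no lexicographically smaller subset of this size does
Answer: 1, 2, 9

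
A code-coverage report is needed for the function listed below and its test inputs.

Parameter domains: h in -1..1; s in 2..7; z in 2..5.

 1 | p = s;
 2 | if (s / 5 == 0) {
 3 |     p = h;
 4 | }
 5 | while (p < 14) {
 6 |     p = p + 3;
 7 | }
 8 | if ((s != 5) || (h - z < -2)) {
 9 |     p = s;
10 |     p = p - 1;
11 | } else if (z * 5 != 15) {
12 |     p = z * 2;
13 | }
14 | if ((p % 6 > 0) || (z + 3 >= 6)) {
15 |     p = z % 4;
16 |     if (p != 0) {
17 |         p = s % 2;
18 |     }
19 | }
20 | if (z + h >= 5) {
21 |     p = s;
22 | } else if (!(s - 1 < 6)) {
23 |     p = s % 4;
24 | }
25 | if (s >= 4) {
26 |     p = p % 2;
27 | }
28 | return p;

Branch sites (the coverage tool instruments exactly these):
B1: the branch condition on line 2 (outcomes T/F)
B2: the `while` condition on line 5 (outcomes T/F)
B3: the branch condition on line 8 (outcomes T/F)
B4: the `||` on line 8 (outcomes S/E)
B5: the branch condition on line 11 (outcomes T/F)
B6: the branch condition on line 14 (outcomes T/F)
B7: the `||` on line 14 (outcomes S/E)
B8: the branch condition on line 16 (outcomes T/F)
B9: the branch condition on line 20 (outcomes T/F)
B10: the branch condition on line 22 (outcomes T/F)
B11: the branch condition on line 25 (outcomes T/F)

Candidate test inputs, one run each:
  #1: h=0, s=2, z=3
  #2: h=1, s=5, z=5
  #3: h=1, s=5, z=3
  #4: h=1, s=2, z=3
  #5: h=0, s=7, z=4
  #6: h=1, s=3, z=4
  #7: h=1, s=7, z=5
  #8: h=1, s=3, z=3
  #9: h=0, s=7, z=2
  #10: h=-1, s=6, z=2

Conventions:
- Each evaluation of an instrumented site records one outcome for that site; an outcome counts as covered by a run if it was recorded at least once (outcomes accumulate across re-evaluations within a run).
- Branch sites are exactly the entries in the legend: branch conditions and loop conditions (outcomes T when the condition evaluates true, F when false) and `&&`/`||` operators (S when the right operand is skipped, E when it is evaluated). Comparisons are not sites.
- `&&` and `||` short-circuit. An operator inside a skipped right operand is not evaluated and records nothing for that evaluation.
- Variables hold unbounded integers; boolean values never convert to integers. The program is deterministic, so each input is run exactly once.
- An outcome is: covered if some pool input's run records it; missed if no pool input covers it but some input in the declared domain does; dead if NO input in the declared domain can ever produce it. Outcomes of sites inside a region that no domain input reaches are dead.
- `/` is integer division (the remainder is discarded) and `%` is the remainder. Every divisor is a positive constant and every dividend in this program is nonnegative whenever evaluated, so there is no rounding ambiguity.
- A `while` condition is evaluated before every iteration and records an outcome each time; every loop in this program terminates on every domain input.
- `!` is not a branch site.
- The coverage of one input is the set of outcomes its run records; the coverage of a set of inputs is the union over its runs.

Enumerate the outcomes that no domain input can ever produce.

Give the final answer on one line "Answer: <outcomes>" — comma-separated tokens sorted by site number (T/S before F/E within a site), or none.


running all 72 domain inputs and tallying outcomes:
  reachable outcomes have witnesses, e.g. B1=T (e.g. h=-1, s=2, z=2), B1=F (e.g. h=-1, s=5, z=2), B2=T (e.g. h=-1, s=2, z=2), B2=F (e.g. h=-1, s=2, z=2)
Answer: none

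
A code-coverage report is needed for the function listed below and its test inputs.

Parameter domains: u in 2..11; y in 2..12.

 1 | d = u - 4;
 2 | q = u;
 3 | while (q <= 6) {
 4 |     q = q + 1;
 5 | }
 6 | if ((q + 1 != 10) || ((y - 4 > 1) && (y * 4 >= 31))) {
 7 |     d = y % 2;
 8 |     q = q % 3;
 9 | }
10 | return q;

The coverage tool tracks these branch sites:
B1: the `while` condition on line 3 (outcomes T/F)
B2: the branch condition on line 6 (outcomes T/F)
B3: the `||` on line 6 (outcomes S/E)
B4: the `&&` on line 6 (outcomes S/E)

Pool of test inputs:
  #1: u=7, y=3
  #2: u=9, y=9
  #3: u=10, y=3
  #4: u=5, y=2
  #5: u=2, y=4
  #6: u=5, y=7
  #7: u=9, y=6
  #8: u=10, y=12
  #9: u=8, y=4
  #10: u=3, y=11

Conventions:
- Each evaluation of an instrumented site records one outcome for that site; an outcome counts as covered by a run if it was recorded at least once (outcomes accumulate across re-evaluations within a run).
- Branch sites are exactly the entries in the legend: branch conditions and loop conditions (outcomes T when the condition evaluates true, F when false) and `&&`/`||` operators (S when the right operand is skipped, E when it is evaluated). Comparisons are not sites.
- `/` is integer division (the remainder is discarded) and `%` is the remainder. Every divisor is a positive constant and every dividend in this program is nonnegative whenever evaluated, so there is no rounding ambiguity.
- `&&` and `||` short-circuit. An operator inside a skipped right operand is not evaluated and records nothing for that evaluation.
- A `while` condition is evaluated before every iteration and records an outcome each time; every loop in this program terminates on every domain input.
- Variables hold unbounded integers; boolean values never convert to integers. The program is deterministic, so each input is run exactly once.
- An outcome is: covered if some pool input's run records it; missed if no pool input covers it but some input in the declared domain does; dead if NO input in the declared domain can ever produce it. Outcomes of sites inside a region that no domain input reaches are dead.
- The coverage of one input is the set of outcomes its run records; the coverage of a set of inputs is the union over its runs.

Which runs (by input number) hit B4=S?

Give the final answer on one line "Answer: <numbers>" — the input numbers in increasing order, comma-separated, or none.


input #1 (u=7, y=3): does not record B4=S
input #2 (u=9, y=9): does not record B4=S
input #3 (u=10, y=3): does not record B4=S
input #4 (u=5, y=2): does not record B4=S
input #5 (u=2, y=4): does not record B4=S
input #6 (u=5, y=7): does not record B4=S
input #7 (u=9, y=6): does not record B4=S
input #8 (u=10, y=12): does not record B4=S
input #9 (u=8, y=4): does not record B4=S
input #10 (u=3, y=11): does not record B4=S
Answer: none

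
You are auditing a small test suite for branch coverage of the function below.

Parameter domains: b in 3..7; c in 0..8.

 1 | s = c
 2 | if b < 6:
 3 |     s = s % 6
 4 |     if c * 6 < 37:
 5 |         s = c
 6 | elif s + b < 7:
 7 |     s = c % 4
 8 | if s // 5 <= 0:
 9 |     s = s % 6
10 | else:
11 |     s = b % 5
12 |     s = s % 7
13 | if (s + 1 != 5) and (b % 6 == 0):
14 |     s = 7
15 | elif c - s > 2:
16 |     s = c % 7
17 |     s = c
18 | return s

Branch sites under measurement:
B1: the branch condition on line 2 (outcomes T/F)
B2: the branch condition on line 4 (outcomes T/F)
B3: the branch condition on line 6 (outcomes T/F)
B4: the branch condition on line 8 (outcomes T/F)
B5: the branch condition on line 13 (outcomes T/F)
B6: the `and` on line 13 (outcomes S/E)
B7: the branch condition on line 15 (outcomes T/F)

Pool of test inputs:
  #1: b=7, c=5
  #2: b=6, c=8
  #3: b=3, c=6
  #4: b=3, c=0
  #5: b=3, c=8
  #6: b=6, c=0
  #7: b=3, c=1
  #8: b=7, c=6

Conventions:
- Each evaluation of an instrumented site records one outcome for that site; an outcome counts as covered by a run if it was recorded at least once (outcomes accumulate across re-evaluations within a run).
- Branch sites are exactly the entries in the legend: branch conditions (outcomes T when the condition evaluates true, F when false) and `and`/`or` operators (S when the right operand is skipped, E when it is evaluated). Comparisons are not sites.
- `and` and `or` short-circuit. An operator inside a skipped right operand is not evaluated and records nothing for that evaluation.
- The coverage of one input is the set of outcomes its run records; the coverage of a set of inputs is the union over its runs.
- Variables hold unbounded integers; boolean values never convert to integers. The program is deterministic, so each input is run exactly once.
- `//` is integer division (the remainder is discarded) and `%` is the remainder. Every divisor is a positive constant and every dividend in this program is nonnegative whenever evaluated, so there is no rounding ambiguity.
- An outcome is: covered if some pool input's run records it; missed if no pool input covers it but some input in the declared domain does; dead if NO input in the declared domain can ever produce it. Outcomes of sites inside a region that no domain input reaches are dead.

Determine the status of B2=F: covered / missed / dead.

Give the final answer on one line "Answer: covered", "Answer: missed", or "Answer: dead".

B2=F is recorded by pool input(s) 5 -> covered

Answer: covered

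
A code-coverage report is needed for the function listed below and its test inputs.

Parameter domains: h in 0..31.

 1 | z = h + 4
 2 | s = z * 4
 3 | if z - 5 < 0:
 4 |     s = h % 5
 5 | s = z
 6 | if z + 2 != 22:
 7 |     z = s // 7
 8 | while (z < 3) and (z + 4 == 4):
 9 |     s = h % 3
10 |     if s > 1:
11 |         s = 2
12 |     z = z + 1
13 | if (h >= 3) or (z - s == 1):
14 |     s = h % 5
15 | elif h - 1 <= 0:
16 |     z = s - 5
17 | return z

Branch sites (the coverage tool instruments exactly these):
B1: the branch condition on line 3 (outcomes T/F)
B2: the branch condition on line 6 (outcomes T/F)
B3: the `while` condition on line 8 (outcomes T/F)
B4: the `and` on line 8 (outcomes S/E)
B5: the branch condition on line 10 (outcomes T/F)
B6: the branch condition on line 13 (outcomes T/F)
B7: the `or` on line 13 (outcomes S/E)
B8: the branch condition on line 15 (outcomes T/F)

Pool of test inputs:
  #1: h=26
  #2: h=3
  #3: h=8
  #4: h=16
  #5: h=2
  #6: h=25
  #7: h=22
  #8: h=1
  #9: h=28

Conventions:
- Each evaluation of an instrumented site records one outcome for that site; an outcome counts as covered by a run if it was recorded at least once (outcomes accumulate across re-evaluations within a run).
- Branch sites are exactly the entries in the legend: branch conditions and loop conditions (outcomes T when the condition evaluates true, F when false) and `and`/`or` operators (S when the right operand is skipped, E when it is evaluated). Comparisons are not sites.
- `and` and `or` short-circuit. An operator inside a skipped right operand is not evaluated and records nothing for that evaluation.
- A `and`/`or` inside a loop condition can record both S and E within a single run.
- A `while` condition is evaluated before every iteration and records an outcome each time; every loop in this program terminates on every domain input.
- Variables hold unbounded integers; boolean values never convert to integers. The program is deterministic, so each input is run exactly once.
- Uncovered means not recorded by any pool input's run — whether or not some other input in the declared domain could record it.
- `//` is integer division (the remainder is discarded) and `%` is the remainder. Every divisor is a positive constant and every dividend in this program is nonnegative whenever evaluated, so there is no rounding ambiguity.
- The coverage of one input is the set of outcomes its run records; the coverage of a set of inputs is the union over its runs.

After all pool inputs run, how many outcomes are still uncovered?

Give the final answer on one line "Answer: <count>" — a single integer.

#1 (h=26) -> B1->F, B2->T, B4->S, B3->F, B7->S, B6->T; covered: B1=F, B2=T, B3=F, B4=S, B6=T, B7=S
#2 (h=3) -> B1->F, B2->T, B4->E, B3->F, B7->S, B6->T; covered: B1=F, B2=T, B3=F, B4=E, B6=T, B7=S
#3 (h=8) -> B1->F, B2->T, B4->E, B3->F, B7->S, B6->T; covered: B1=F, B2=T, B3=F, B4=E, B6=T, B7=S
#4 (h=16) -> B1->F, B2->F, B4->S, B3->F, B7->S, B6->T; covered: B1=F, B2=F, B3=F, B4=S, B6=T, B7=S
#5 (h=2) -> B1->F, B2->T, B4->E, B3->T, B5->T, B4->E, B3->F, B7->E, B6->F, B8->F; covered: B1=F, B2=T, B3=T, B3=F, B4=E, B5=T, B6=F, B7=E, B8=F
#6 (h=25) -> B1->F, B2->T, B4->S, B3->F, B7->S, B6->T; covered: B1=F, B2=T, B3=F, B4=S, B6=T, B7=S
#7 (h=22) -> B1->F, B2->T, B4->S, B3->F, B7->S, B6->T; covered: B1=F, B2=T, B3=F, B4=S, B6=T, B7=S
#8 (h=1) -> B1->F, B2->T, B4->E, B3->T, B5->F, B4->E, B3->F, B7->E, B6->F, B8->T; covered: B1=F, B2=T, B3=T, B3=F, B4=E, B5=F, B6=F, B7=E, B8=T
#9 (h=28) -> B1->F, B2->T, B4->S, B3->F, B7->S, B6->T; covered: B1=F, B2=T, B3=F, B4=S, B6=T, B7=S
union over the pool: B1=F, B2=T, B2=F, B3=T, B3=F, B4=S, B4=E, B5=T, B5=F, B6=T, B6=F, B7=S, B7=E, B8=T, B8=F
uncovered (1 of 16): B1=T

Answer: 1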